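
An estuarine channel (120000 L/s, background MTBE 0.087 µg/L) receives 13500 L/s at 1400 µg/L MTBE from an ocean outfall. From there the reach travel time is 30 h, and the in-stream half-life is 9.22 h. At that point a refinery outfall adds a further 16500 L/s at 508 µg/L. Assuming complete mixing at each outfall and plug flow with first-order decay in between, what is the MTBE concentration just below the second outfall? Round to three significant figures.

69.1 µg/L

Mass balance: C = (120000·0.08700 + 13500·1400) / 133500 = 18910000/133500 = 141.7 µg/L; combined flow 133500 L/s.
Half-life 9.22 h → k = ln 2 / 9.22 = 0.07518 h⁻¹ = 1.804 d⁻¹.
First-order decay: C = 141.7·exp(−k·t) = 141.7·0.1048 = 14.85 µg/L.
Second outfall: C = (133500·14.85 + 16500·508.0)/150000 = 69.10 µg/L.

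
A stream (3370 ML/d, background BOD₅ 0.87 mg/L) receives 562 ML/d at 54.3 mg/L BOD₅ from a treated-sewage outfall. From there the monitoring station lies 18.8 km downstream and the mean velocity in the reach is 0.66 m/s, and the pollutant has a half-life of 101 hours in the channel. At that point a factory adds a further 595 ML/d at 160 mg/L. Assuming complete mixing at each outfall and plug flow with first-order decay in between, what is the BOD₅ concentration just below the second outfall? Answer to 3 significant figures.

Mass balance: C = (3370·0.8700 + 562.0·54.30) / 3932 = 33450/3932 = 8.507 mg/L; combined flow 3932 ML/d.
Travel time t = 18.8·1000 / 0.66 = 28480 s = 7.912 h.
Half-life 101 h → k = ln 2 / 101 = 0.006863 h⁻¹ = 0.1647 d⁻¹.
First-order decay: C = 8.507·exp(−k·t) = 8.507·0.9471 = 8.057 mg/L.
Second outfall: C = (3932·8.057 + 595.0·160.0)/4527 = 28.03 mg/L.

28.0 mg/L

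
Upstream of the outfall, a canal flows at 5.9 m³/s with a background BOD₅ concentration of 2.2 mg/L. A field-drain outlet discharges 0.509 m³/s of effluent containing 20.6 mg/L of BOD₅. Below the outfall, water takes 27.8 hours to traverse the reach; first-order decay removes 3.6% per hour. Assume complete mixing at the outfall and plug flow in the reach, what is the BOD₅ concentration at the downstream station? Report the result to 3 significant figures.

Mixed concentration C = ΣQC/ΣQ = (5.900·2.200 + 0.5090·20.60) / 6.409 = 23.47/6.409 = 3.661 mg/L.
3.6%/h lost → k = −ln(1 − 0.036) = 0.03666 h⁻¹.
Applying C = C₀e^(−kt): 3.661 × 0.3609 = 1.321 mg/L.

1.32 mg/L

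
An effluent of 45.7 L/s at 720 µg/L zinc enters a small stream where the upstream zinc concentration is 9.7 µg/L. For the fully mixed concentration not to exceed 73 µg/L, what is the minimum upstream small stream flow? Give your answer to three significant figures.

Set C_mix = 73: (Q·9.700 + 45.70·720.0) / (Q + 45.70) = 73
→ Q = 45.70·(720.0 − 73)/(73 − 9.700) = 467.1 L/s.

467 L/s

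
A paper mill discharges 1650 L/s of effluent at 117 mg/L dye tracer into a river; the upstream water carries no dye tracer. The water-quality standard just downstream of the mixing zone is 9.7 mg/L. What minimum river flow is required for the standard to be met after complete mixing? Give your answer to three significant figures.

18300 L/s

Set C_mix = 9.7: (Q·0 + 1650·117.0) / (Q + 1650) = 9.7
→ Q = 1650·(117.0 − 9.7)/(9.7 − 0) = 18250 L/s.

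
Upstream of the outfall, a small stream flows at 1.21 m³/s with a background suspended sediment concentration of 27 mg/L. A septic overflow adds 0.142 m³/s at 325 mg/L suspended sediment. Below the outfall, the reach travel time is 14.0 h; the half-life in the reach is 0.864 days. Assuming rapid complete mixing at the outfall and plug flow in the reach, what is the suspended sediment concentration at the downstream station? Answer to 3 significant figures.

36.5 mg/L

After mixing, C = (1.210·27.00 + 0.1420·325.0) / 1.352 = 78.82/1.352 = 58.30 mg/L.
Half-life 0.864 d → k = ln 2 / 0.864 = 0.8023 d⁻¹.
Applying C = C₀e^(−kt): 58.30 × 0.6263 = 36.51 mg/L.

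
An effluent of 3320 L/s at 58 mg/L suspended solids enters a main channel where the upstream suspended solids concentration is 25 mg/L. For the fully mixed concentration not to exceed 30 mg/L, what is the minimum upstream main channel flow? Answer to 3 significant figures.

Set C_mix = 30: (Q·25.00 + 3320·58.00) / (Q + 3320) = 30
→ Q = 3320·(58.00 − 30)/(30 − 25.00) = 18590 L/s.

18600 L/s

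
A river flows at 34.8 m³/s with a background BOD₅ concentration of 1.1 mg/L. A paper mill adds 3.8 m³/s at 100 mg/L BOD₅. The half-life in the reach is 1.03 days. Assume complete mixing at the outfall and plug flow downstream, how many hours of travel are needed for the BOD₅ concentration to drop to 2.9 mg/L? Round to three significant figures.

47.0 h

Flow-weighted average: C = (34.80·1.100 + 3.800·100.0) / 38.60 = 418.3/38.60 = 10.84 mg/L.
Half-life 1.03 d → k = ln 2 / 1.03 = 0.6730 d⁻¹.
10.84·exp(−k·t) = 2.9 → t = ln(10.84/2.9)/k = 169200 s = 47.01 h.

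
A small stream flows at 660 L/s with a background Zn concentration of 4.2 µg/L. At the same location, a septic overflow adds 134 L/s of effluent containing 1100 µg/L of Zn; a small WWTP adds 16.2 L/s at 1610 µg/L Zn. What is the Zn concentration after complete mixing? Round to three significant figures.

218 µg/L

Flow-weighted average: C = (660.0·4.200 + 134.0·1100 + 16.20·1610) / 810.2 = 176300/810.2 = 217.5 µg/L.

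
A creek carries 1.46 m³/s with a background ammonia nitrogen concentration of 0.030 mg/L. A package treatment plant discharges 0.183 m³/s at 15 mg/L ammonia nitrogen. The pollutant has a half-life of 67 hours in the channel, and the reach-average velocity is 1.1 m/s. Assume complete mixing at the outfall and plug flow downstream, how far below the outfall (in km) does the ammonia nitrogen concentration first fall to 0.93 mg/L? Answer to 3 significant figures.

After mixing, C = (1.460·0.03000 + 0.1830·15.00) / 1.643 = 2.789/1.643 = 1.697 mg/L.
Half-life 67 h → k = ln 2 / 67 = 0.01035 h⁻¹ = 0.2483 d⁻¹.
Set 1.697·exp(−k·t) = 0.93 → t = ln(1.697/0.93)/k = 209400 s = 58.16 h.
Distance = v·t = 1.1·209400 = 230300 m = 230.3 km.

230 km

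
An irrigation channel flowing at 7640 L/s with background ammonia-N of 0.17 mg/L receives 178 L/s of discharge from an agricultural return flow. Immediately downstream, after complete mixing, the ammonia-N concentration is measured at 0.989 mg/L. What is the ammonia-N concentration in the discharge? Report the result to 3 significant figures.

Mass balance: 7640·0.1700 + 178.0·Cₑ = 7818·0.9890
→ Cₑ = (7818·0.9890 − 7640·0.1700) / 178.0 = 36.14 mg/L.

36.1 mg/L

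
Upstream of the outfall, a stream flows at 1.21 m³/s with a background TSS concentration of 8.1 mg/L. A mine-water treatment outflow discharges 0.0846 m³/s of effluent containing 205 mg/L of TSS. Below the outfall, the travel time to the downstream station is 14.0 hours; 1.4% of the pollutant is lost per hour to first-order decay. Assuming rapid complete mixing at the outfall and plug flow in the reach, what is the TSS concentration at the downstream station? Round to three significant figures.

17.2 mg/L

Mixed concentration C = ΣQC/ΣQ = (1.210·8.100 + 0.08460·205.0) / 1.295 = 27.14/1.295 = 20.97 mg/L.
1.4%/h lost → k = −ln(1 − 0.014) = 0.01410 h⁻¹.
First-order decay: C = 20.97·exp(−k·t) = 20.97·0.8209 = 17.21 mg/L.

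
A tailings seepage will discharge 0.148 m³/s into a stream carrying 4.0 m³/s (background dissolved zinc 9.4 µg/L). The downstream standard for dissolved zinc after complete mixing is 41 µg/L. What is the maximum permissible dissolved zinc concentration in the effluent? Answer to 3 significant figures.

At the limit, (Qr·Cr + Qe·Cₑ)/(Qr + Qe) = 41:
Cₑ = (4.148·41 − 4.000·9.400) / 0.1480 = 895.1 µg/L.

895 µg/L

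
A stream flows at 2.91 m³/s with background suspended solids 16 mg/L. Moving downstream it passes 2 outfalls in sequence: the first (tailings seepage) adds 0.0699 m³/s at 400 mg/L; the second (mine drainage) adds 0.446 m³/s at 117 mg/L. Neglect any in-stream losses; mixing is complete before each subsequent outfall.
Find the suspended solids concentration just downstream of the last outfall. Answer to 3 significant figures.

37.0 mg/L

After outfall 1: Q = 2.910 + 0.06990 = 2.980 m³/s; C = (2.910·16.00 + 0.06990·400.0)/2.980 = 25.01 mg/L.
After outfall 2: Q = 2.980 + 0.4460 = 3.426 m³/s; C = (2.980·25.01 + 0.4460·117.0)/3.426 = 36.98 mg/L.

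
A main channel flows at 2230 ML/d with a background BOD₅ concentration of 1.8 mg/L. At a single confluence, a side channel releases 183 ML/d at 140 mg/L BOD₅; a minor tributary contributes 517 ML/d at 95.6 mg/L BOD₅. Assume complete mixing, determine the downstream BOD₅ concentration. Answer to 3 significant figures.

27.0 mg/L

After mixing, C = (2230·1.800 + 183.0·140.0 + 517.0·95.60) / 2930 = 79060/2930 = 26.98 mg/L.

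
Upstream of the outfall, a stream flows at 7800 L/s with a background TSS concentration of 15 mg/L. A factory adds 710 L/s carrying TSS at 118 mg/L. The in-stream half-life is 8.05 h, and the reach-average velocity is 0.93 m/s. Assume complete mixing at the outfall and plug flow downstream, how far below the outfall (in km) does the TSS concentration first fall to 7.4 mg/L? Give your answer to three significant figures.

45.1 km

Flow-weighted average: C = (7800·15.00 + 710.0·118.0) / 8510 = 200800/8510 = 23.59 mg/L.
Half-life 8.05 h → k = ln 2 / 8.05 = 0.08611 h⁻¹ = 2.067 d⁻¹.
Set 23.59·exp(−k·t) = 7.4 → t = ln(23.59/7.4)/k = 48480 s = 13.47 h.
Distance = v·t = 0.93·48480 = 45080 m = 45.08 km.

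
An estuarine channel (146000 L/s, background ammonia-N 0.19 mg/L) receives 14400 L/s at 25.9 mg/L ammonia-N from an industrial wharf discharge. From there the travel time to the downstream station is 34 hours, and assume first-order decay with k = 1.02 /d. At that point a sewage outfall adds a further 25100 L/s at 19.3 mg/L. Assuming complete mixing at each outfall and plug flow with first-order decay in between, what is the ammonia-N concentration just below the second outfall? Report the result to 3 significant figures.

Conservation of mass: C = (146000·0.1900 + 14400·25.90) / 160400 = 400700/160400 = 2.498 mg/L; combined flow 160400 L/s.
After decay, C = 2.498 × e^(−kt) = 2.498 × 0.2357 = 0.5889 mg/L.
Second outfall: C = (160400·0.5889 + 25100·19.30)/185500 = 3.121 mg/L.

3.12 mg/L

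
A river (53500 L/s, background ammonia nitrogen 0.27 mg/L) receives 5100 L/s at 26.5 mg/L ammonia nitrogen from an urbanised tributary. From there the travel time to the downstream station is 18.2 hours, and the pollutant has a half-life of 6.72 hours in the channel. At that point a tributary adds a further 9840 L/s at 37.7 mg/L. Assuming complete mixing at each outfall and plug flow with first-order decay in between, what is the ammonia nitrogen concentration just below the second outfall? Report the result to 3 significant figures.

Mass balance: C = (53500·0.2700 + 5100·26.50) / 58600 = 149600/58600 = 2.553 mg/L; combined flow 58600 L/s.
Half-life 6.72 h → k = ln 2 / 6.72 = 0.1031 h⁻¹ = 2.476 d⁻¹.
Applying C = C₀e^(−kt): 2.553 × 0.1530 = 0.3906 mg/L.
Second outfall: C = (58600·0.3906 + 9840·37.70)/68440 = 5.755 mg/L.

5.75 mg/L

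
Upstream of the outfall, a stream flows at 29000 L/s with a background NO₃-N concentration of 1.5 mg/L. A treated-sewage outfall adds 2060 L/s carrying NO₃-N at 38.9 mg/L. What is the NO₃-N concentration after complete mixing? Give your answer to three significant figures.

3.98 mg/L

Mass balance: C = (29000·1.500 + 2060·38.90) / 31060 = 123600/31060 = 3.980 mg/L.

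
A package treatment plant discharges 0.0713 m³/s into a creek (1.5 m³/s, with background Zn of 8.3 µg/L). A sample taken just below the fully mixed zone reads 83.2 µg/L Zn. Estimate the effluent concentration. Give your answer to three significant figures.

Mass balance: 1.500·8.300 + 0.07130·Cₑ = 1.571·83.20
→ Cₑ = (1.571·83.20 − 1.500·8.300) / 0.07130 = 1659 µg/L.

1660 µg/L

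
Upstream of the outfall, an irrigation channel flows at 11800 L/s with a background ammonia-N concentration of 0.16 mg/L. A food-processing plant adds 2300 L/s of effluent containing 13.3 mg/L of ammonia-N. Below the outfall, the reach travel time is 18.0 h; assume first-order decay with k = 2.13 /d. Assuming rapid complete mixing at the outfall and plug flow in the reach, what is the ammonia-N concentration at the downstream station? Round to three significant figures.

Conservation of mass: C = (11800·0.1600 + 2300·13.30) / 14100 = 32480/14100 = 2.303 mg/L.
Applying C = C₀e^(−kt): 2.303 × 0.2024 = 0.4662 mg/L.

0.466 mg/L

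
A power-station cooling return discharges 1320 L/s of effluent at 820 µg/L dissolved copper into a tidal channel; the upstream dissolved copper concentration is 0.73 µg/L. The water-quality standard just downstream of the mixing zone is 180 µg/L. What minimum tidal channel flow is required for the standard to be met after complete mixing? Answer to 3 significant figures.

4710 L/s

Set C_mix = 180: (Q·0.7300 + 1320·820.0) / (Q + 1320) = 180
→ Q = 1320·(820.0 − 180)/(180 − 0.7300) = 4712 L/s.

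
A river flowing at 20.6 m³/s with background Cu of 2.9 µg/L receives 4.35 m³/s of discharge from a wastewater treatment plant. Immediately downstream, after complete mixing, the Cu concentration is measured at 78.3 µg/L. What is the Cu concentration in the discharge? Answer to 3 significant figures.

435 µg/L

Mass balance: 20.60·2.900 + 4.350·Cₑ = 24.95·78.30
→ Cₑ = (24.95·78.30 − 20.60·2.900) / 4.350 = 435.4 µg/L.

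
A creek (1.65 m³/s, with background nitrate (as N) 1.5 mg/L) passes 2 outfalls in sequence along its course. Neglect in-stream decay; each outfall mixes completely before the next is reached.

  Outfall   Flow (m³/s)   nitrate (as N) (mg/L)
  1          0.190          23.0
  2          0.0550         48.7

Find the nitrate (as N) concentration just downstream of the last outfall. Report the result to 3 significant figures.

5.03 mg/L

Below outfall 1: Q → 1.840 m³/s, C = (1.650·1.500 + 0.1900·23.00)/1.840 = 3.720 mg/L.
Below outfall 2: Q → 1.895 m³/s, C = (1.840·3.720 + 0.05500·48.70)/1.895 = 5.026 mg/L.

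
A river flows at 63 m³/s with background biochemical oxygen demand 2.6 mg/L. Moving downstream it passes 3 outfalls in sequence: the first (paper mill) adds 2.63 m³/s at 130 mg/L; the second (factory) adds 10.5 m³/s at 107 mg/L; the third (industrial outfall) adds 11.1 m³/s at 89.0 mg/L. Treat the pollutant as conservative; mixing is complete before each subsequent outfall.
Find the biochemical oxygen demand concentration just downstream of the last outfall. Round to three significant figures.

Outfall 1: combined Q = 65.63 m³/s; C = (63.00·2.600 + 2.630·130.0)/65.63 = 7.705 mg/L.
Outfall 2: combined Q = 76.13 m³/s; C = (65.63·7.705 + 10.50·107.0)/76.13 = 21.40 mg/L.
Outfall 3: combined Q = 87.23 m³/s; C = (76.13·21.40 + 11.10·89.00)/87.23 = 30.00 mg/L.

30.0 mg/L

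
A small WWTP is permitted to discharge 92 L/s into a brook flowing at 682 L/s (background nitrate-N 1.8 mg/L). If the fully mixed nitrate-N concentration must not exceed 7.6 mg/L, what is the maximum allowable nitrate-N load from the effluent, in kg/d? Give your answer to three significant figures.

Mass balance at the limit: 682.0·1.800 + 92.00·Cₑ = 774.0·7.6 → Cₑ = 50.60 mg/L.
92.00 L/s = 0.09200 m³/s. Load = 0.09200 m³/s × 50.60 g/m³ × 86 400 s/d = 402.2 kg/d.

402 kg/d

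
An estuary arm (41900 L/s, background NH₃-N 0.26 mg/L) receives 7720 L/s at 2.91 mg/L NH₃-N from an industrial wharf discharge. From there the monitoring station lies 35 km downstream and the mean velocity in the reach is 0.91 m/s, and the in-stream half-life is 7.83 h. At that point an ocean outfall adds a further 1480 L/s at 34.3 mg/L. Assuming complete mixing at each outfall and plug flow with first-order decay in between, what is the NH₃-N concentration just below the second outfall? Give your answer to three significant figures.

1.25 mg/L

Flow-weighted average: C = (41900·0.2600 + 7720·2.910) / 49620 = 33360/49620 = 0.6723 mg/L; combined flow 49620 L/s.
Travel time t = 35·1000 / 0.91 = 38460 s = 10.68 h.
Half-life 7.83 h → k = ln 2 / 7.83 = 0.08852 h⁻¹ = 2.125 d⁻¹.
Decay over the reach: 0.6723·exp(−kt) = 0.6723·0.3884 = 0.2611 mg/L.
At the second outfall, C = (49620·0.2611 + 1480·34.30) / (49620 + 1480) = 1.247 mg/L.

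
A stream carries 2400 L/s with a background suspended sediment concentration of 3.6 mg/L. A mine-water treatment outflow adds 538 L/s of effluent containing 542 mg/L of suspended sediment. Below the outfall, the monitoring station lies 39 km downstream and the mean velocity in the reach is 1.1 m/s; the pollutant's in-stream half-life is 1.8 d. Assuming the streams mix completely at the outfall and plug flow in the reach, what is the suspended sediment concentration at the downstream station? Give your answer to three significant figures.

Mixed concentration C = ΣQC/ΣQ = (2400·3.600 + 538.0·542.0) / 2938 = 300200/2938 = 102.2 mg/L.
Travel time t = 39·1000 / 1.1 = 35450 s = 9.848 h.
Half-life 1.8 d → k = ln 2 / 1.8 = 0.3851 d⁻¹.
After decay, C = 102.2 × e^(−kt) = 102.2 × 0.8538 = 87.25 mg/L.

87.3 mg/L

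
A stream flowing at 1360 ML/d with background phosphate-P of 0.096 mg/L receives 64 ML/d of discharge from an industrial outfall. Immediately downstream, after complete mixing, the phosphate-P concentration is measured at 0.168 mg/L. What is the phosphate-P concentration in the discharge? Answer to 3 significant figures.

1.70 mg/L

Mass balance: 1360·0.09600 + 64.00·Cₑ = 1424·0.1680
→ Cₑ = (1424·0.1680 − 1360·0.09600) / 64.00 = 1.698 mg/L.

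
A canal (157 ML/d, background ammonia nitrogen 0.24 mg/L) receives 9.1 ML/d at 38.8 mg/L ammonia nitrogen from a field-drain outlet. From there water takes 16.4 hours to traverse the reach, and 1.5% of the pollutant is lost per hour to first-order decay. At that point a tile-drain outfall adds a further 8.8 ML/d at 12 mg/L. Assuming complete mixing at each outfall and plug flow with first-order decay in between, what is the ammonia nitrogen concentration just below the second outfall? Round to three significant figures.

Mixed concentration C = ΣQC/ΣQ = (157.0·0.2400 + 9.100·38.80) / 166.1 = 390.8/166.1 = 2.353 mg/L; combined flow 166.1 ML/d.
1.5%/h lost → k = −ln(1 − 0.015) = 0.01511 h⁻¹.
First-order decay: C = 2.353·exp(−k·t) = 2.353·0.7805 = 1.836 mg/L.
At the second outfall, C = (166.1·1.836 + 8.800·12.00) / (166.1 + 8.800) = 2.347 mg/L.

2.35 mg/L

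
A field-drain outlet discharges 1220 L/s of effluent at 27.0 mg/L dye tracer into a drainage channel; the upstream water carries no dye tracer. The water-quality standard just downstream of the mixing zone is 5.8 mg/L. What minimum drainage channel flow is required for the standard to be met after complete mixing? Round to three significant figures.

4460 L/s

Set C_mix = 5.8: (Q·0 + 1220·27.00) / (Q + 1220) = 5.8
→ Q = 1220·(27.00 − 5.8)/(5.8 − 0) = 4459 L/s.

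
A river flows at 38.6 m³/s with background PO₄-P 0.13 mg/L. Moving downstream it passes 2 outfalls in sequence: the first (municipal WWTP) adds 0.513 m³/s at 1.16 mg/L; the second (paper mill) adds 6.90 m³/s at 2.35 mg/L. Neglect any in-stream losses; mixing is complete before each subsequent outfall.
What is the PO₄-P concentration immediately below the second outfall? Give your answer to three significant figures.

0.474 mg/L

After outfall 1: Q = 38.60 + 0.5130 = 39.11 m³/s; C = (38.60·0.1300 + 0.5130·1.160)/39.11 = 0.1435 mg/L.
After outfall 2: Q = 39.11 + 6.900 = 46.01 m³/s; C = (39.11·0.1435 + 6.900·2.350)/46.01 = 0.4744 mg/L.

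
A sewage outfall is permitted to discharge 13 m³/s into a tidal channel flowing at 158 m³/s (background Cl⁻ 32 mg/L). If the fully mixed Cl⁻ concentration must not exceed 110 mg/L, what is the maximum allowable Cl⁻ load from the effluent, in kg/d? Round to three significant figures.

1190000 kg/d

Mass balance at the limit: 158.0·32.00 + 13.00·Cₑ = 171.0·110 → Cₑ = 1058 mg/L.
Load = 13.00 m³/s × 1058 g/m³ × 86 400 s/d = 1188000 kg/d.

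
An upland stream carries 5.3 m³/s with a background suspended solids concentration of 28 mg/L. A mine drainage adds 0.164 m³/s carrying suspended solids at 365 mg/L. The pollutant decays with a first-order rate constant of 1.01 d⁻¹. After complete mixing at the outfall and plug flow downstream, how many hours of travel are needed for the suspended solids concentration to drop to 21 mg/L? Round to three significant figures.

Mixed concentration C = ΣQC/ΣQ = (5.300·28.00 + 0.1640·365.0) / 5.464 = 208.3/5.464 = 38.11 mg/L.
38.11·exp(−k·t) = 21 → t = ln(38.11/21)/k = 50990 s = 14.16 h.

14.2 h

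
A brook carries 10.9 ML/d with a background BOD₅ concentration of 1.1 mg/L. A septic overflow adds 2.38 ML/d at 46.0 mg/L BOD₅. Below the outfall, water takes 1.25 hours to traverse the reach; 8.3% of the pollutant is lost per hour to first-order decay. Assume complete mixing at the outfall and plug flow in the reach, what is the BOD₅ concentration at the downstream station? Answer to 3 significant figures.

8.21 mg/L

After mixing, C = (10.90·1.100 + 2.380·46.00) / 13.28 = 121.5/13.28 = 9.147 mg/L.
8.3%/h lost → k = −ln(1 − 0.083) = 0.08665 h⁻¹.
Applying C = C₀e^(−kt): 9.147 × 0.8973 = 8.208 mg/L.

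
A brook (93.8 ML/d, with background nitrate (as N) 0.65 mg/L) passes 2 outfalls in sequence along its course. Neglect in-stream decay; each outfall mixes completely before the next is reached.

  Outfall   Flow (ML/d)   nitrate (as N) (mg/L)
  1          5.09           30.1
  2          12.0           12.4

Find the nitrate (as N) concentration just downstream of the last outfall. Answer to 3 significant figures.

3.27 mg/L

After outfall 1: Q = 93.80 + 5.090 = 98.89 ML/d; C = (93.80·0.6500 + 5.090·30.10)/98.89 = 2.166 mg/L.
After outfall 2: Q = 98.89 + 12.00 = 110.9 ML/d; C = (98.89·2.166 + 12.00·12.40)/110.9 = 3.273 mg/L.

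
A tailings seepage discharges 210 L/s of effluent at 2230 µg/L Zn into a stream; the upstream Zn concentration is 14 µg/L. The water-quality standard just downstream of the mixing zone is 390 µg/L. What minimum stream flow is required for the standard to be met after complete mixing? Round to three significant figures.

Set C_mix = 390: (Q·14.00 + 210.0·2230) / (Q + 210.0) = 390
→ Q = 210.0·(2230 − 390)/(390 − 14.00) = 1028 L/s.

1030 L/s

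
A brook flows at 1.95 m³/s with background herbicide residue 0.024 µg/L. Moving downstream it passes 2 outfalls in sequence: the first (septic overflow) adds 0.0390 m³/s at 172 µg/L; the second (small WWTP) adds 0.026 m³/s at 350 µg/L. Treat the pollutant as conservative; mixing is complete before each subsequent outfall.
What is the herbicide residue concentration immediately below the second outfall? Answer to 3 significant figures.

Outfall 1: combined Q = 1.989 m³/s; C = (1.950·0.02400 + 0.03900·172.0)/1.989 = 3.396 µg/L.
Outfall 2: combined Q = 2.015 m³/s; C = (1.989·3.396 + 0.02600·350.0)/2.015 = 7.868 µg/L.

7.87 µg/L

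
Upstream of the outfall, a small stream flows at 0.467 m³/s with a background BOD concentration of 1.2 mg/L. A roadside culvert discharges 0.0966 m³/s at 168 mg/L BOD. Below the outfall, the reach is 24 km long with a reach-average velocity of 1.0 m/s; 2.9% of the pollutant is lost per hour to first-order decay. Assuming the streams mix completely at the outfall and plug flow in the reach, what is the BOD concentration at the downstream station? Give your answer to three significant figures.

24.5 mg/L

After mixing, C = (0.4670·1.200 + 0.09660·168.0) / 0.5636 = 16.79/0.5636 = 29.79 mg/L.
Travel time t = 24·1000 / 1.0 = 24000 s = 6.667 h.
2.9%/h lost → k = −ln(1 − 0.029) = 0.02943 h⁻¹.
Decay over the reach: 29.79·exp(−kt) = 29.79·0.8219 = 24.48 mg/L.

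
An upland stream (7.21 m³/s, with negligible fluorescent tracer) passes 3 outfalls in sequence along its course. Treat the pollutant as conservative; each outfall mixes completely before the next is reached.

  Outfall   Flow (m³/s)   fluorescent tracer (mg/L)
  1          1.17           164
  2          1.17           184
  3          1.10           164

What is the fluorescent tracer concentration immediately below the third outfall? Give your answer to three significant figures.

Outfall 1: combined Q = 8.380 m³/s; C = (7.210·0 + 1.170·164.0)/8.380 = 22.90 mg/L.
Outfall 2: combined Q = 9.550 m³/s; C = (8.380·22.90 + 1.170·184.0)/9.550 = 42.63 mg/L.
Outfall 3: combined Q = 10.65 m³/s; C = (9.550·42.63 + 1.100·164.0)/10.65 = 55.17 mg/L.

55.2 mg/L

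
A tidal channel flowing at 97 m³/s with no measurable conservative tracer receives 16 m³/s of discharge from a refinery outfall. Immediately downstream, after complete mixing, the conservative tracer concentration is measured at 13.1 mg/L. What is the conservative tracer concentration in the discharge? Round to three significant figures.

92.5 mg/L

Mass balance: 97.00·0 + 16.00·Cₑ = 113.0·13.10
→ Cₑ = (113.0·13.10 − 97.00·0) / 16.00 = 92.52 mg/L.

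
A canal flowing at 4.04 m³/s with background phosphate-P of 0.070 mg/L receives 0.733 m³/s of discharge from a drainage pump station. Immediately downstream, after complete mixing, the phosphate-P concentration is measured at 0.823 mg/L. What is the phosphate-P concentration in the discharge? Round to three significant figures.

4.97 mg/L

Mass balance: 4.040·0.07000 + 0.7330·Cₑ = 4.773·0.8230
→ Cₑ = (4.773·0.8230 − 4.040·0.07000) / 0.7330 = 4.973 mg/L.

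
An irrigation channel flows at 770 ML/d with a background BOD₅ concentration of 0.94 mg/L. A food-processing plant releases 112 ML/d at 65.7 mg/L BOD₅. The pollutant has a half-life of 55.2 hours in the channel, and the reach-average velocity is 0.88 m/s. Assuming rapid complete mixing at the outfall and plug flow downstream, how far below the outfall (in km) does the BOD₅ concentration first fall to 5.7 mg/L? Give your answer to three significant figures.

120 km

Mass balance: C = (770.0·0.9400 + 112.0·65.70) / 882.0 = 8082/882.0 = 9.163 mg/L.
Half-life 55.2 h → k = ln 2 / 55.2 = 0.01256 h⁻¹ = 0.3014 d⁻¹.
Set 9.163·exp(−k·t) = 5.7 → t = ln(9.163/5.7)/k = 136100 s = 37.81 h.
Distance = v·t = 0.88·136100 = 119800 m = 119.8 km.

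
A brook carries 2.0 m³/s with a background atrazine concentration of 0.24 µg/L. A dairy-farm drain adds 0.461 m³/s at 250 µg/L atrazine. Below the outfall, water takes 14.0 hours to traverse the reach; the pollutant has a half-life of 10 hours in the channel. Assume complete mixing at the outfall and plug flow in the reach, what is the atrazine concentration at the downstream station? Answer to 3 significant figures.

After mixing, C = (2.000·0.2400 + 0.4610·250.0) / 2.461 = 115.7/2.461 = 47.03 µg/L.
Half-life 10 h → k = ln 2 / 10 = 0.06931 h⁻¹ = 1.664 d⁻¹.
After decay, C = 47.03 × e^(−kt) = 47.03 × 0.3789 = 17.82 µg/L.

17.8 µg/L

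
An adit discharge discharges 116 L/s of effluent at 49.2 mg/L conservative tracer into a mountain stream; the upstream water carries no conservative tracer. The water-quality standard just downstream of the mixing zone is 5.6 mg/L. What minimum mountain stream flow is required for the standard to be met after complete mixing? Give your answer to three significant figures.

Set C_mix = 5.6: (Q·0 + 116.0·49.20) / (Q + 116.0) = 5.6
→ Q = 116.0·(49.20 − 5.6)/(5.6 − 0) = 903.1 L/s.

903 L/s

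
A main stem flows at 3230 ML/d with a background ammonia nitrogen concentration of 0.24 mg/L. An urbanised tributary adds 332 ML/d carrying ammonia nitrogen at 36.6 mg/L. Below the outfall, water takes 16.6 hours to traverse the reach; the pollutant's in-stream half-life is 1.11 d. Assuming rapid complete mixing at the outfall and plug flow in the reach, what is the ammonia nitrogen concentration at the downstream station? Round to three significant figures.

2.36 mg/L

Conservation of mass: C = (3230·0.2400 + 332.0·36.60) / 3562 = 12930/3562 = 3.629 mg/L.
Half-life 1.11 d → k = ln 2 / 1.11 = 0.6245 d⁻¹.
Applying C = C₀e^(−kt): 3.629 × 0.6493 = 2.356 mg/L.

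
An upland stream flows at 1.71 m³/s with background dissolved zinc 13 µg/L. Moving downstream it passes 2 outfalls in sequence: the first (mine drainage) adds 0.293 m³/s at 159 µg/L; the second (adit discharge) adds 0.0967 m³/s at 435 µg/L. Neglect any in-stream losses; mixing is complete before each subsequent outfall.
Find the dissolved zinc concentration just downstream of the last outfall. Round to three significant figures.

52.8 µg/L

Below outfall 1: Q → 2.003 m³/s, C = (1.710·13.00 + 0.2930·159.0)/2.003 = 34.36 µg/L.
Below outfall 2: Q → 2.100 m³/s, C = (2.003·34.36 + 0.09670·435.0)/2.100 = 52.81 µg/L.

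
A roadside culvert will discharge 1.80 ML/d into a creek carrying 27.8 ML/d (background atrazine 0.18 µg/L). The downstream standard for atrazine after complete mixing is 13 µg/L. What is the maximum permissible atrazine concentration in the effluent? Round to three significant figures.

211 µg/L

At the limit, (Qr·Cr + Qe·Cₑ)/(Qr + Qe) = 13:
Cₑ = (29.60·13 − 27.80·0.1800) / 1.800 = 211.0 µg/L.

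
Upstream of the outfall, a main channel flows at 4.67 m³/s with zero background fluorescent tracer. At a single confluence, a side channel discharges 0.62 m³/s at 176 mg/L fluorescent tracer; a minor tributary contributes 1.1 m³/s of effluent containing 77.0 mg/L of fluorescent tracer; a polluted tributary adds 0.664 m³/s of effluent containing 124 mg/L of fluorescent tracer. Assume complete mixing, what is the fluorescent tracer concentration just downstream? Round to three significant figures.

39.1 mg/L

Mass balance: C = (4.670·0 + 0.6200·176.0 + 1.100·77.00 + 0.6640·124.0) / 7.054 = 276.2/7.054 = 39.15 mg/L.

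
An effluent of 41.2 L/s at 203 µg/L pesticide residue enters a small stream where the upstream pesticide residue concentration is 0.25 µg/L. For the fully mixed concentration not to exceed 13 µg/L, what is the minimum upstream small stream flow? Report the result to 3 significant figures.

614 L/s

Set C_mix = 13: (Q·0.2500 + 41.20·203.0) / (Q + 41.20) = 13
→ Q = 41.20·(203.0 − 13)/(13 − 0.2500) = 614.0 L/s.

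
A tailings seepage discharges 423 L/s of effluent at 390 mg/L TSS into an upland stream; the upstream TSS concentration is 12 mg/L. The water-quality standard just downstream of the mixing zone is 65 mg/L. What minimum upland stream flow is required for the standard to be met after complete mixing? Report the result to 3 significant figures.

2590 L/s

Set C_mix = 65: (Q·12.00 + 423.0·390.0) / (Q + 423.0) = 65
→ Q = 423.0·(390.0 − 65)/(65 − 12.00) = 2594 L/s.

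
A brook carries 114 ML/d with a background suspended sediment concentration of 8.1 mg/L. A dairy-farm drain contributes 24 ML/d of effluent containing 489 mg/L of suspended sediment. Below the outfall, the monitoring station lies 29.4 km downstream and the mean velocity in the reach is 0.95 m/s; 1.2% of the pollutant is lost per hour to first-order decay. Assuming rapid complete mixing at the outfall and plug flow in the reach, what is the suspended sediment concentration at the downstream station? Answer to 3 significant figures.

After mixing, C = (114.0·8.100 + 24.00·489.0) / 138.0 = 12660/138.0 = 91.73 mg/L.
Travel time t = 29.4·1000 / 0.95 = 30950 s = 8.596 h.
1.2%/h lost → k = −ln(1 − 0.012) = 0.01207 h⁻¹.
After decay, C = 91.73 × e^(−kt) = 91.73 × 0.9014 = 82.69 mg/L.

82.7 mg/L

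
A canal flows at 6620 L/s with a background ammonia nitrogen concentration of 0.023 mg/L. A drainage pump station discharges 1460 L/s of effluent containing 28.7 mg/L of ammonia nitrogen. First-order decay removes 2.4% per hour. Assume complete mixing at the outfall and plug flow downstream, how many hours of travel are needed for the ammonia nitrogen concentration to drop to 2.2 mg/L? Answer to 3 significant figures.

Conservation of mass: C = (6620·0.02300 + 1460·28.70) / 8080 = 42050/8080 = 5.205 mg/L.
2.4%/h lost → k = −ln(1 − 0.024) = 0.02429 h⁻¹.
5.205·exp(−k·t) = 2.2 → t = ln(5.205/2.2)/k = 127600 s = 35.45 h.

35.4 h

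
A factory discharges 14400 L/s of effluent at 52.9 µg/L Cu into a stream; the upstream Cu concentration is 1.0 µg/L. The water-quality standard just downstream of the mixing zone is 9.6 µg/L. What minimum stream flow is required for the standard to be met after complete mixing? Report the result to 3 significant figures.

72500 L/s

Set C_mix = 9.6: (Q·1.000 + 14400·52.90) / (Q + 14400) = 9.6
→ Q = 14400·(52.90 − 9.6)/(9.6 − 1.000) = 72500 L/s.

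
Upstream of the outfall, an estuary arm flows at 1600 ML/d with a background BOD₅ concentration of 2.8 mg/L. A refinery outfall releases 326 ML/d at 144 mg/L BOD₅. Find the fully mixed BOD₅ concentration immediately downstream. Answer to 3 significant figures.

26.7 mg/L

After mixing, C = (1600·2.800 + 326.0·144.0) / 1926 = 51420/1926 = 26.70 mg/L.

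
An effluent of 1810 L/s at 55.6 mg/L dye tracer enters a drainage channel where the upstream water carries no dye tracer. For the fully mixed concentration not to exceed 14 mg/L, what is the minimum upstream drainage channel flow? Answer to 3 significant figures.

5380 L/s

Set C_mix = 14: (Q·0 + 1810·55.60) / (Q + 1810) = 14
→ Q = 1810·(55.60 − 14)/(14 − 0) = 5378 L/s.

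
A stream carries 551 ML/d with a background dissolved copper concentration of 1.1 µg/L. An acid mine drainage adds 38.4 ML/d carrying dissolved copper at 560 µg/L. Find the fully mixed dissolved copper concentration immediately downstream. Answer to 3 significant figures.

After mixing, C = (551.0·1.100 + 38.40·560.0) / 589.4 = 22110/589.4 = 37.51 µg/L.

37.5 µg/L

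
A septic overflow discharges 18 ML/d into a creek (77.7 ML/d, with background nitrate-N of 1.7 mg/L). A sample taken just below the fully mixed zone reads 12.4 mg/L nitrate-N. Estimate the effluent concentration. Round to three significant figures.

Mass balance: 77.70·1.700 + 18.00·Cₑ = 95.70·12.40
→ Cₑ = (95.70·12.40 − 77.70·1.700) / 18.00 = 58.59 mg/L.

58.6 mg/L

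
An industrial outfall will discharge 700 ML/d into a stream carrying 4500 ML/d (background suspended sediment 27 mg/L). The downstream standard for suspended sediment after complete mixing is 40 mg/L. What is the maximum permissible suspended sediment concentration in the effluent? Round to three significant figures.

At the limit, (Qr·Cr + Qe·Cₑ)/(Qr + Qe) = 40:
Cₑ = (5200·40 − 4500·27.00) / 700.0 = 123.6 mg/L.

124 mg/L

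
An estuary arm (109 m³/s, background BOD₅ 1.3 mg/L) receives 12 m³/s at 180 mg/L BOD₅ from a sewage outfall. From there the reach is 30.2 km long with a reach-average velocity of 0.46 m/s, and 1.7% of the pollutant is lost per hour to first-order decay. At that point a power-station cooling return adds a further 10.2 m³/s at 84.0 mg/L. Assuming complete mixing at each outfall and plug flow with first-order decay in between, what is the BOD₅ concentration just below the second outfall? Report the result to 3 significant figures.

19.4 mg/L

Conservation of mass: C = (109.0·1.300 + 12.00·180.0) / 121.0 = 2302/121.0 = 19.02 mg/L; combined flow 121.0 m³/s.
Travel time t = 30.2·1000 / 0.46 = 65650 s = 18.24 h.
1.7%/h lost → k = −ln(1 − 0.017) = 0.01715 h⁻¹.
Decay over the reach: 19.02·exp(−kt) = 19.02·0.7315 = 13.91 mg/L.
At the second outfall, C = (121.0·13.91 + 10.20·84.00) / (121.0 + 10.20) = 19.36 mg/L.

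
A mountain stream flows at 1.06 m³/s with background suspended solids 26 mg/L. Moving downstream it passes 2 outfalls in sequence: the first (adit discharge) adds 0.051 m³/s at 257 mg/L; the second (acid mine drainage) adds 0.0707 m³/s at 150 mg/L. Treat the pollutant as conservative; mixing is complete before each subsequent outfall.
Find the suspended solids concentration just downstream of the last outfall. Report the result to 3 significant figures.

43.4 mg/L

Below outfall 1: Q → 1.111 m³/s, C = (1.060·26.00 + 0.05100·257.0)/1.111 = 36.60 mg/L.
Below outfall 2: Q → 1.182 m³/s, C = (1.111·36.60 + 0.07070·150.0)/1.182 = 43.39 mg/L.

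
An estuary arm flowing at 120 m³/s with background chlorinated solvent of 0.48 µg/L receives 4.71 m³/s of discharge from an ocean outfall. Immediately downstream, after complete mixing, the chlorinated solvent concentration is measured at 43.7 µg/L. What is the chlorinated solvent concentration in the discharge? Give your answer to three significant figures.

1140 µg/L

Mass balance: 120.0·0.4800 + 4.710·Cₑ = 124.7·43.70
→ Cₑ = (124.7·43.70 − 120.0·0.4800) / 4.710 = 1145 µg/L.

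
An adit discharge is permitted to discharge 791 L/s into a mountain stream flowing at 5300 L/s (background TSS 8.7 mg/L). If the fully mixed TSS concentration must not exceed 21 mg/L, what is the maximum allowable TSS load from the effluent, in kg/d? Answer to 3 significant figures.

7070 kg/d

Mass balance at the limit: 5300·8.700 + 791.0·Cₑ = 6091·21 → Cₑ = 103.4 mg/L.
791.0 L/s = 0.7910 m³/s. Load = 0.7910 m³/s × 103.4 g/m³ × 86 400 s/d = 7068 kg/d.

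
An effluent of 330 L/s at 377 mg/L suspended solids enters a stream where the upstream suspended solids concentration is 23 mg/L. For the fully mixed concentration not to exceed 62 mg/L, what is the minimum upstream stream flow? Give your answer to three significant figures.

Set C_mix = 62: (Q·23.00 + 330.0·377.0) / (Q + 330.0) = 62
→ Q = 330.0·(377.0 − 62)/(62 − 23.00) = 2665 L/s.

2670 L/s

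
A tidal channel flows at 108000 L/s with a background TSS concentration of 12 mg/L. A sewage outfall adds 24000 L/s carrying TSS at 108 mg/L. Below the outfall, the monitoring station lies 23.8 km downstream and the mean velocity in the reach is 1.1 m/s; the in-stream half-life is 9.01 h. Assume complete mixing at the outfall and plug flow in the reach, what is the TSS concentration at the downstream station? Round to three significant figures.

Mass balance: C = (108000·12.00 + 24000·108.0) / 132000 = 3888000/132000 = 29.45 mg/L.
Travel time t = 23.8·1000 / 1.1 = 21640 s = 6.010 h.
Half-life 9.01 h → k = ln 2 / 9.01 = 0.07693 h⁻¹ = 1.846 d⁻¹.
Decay over the reach: 29.45·exp(−kt) = 29.45·0.6298 = 18.55 mg/L.

18.6 mg/L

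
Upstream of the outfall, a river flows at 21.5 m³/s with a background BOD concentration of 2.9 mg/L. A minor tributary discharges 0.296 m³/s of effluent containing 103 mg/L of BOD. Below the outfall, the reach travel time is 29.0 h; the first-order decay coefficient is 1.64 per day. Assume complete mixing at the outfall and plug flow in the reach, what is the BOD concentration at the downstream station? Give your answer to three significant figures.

Mixed concentration C = ΣQC/ΣQ = (21.50·2.900 + 0.2960·103.0) / 21.80 = 92.84/21.80 = 4.259 mg/L.
After decay, C = 4.259 × e^(−kt) = 4.259 × 0.1378 = 0.5871 mg/L.

0.587 mg/L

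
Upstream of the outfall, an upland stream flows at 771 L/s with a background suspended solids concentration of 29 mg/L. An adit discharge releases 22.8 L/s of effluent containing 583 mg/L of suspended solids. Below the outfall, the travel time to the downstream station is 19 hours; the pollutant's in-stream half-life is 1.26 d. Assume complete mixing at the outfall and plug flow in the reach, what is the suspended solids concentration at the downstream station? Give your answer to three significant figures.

29.1 mg/L

Mass balance: C = (771.0·29.00 + 22.80·583.0) / 793.8 = 35650/793.8 = 44.91 mg/L.
Half-life 1.26 d → k = ln 2 / 1.26 = 0.5501 d⁻¹.
First-order decay: C = 44.91·exp(−k·t) = 44.91·0.6469 = 29.06 mg/L.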